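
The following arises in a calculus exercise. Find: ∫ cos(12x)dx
Using substitution u=12x: ∫ cos(u) du/12=sin(u)/12 + C

Answer: (1/12)sin(12x) + C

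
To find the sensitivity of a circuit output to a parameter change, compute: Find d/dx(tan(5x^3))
Chain rule: d/dx[tan(u)]=sec²(u)·u' where u=5x^3
u'=15x^2

Answer: 15x^2·sec²(5x^3)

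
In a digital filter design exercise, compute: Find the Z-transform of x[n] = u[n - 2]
Using the time-shift property: Z{u[n-2]} = z^(-2) * z/(z-1)
= z^(-1)/(z-1)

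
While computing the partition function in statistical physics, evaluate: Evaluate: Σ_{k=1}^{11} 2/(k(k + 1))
Partial fractions: 2/(k(k+1)) = 2/k - 2/(k+1)
Telescoping sum: 2(1-1/12) = 2·11/12

Answer: 11/6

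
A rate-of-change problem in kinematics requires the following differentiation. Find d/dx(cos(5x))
Chain rule: d/dx[cos(u)]=-sin(u)·u' where u=5x
u'=5

Answer: -5·sin(5x)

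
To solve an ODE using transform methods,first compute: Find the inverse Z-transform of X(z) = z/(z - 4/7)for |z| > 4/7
Standard pair: z/(z-a) <-> a^n * u[n] for causal signals
With a = 4/7: x[n] = (4/7)^n * u[n]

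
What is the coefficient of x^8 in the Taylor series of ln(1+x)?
ln(1 + x) = Σ (-1)^(n + 1) x^n/n
Coefficient of x^8 = (-1)^9/8 = -1/8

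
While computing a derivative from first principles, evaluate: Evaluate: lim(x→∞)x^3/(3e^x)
Apply L'Hôpital 3 times (∞/∞ each time):
Eventually get 3!/(3e^x) → 0

Answer: 0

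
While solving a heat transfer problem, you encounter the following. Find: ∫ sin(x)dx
Using standard integral: ∫ sin(x) dx=-cos(x)+C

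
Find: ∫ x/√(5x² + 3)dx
Let u=5x² + 3, du=10x dx
∫ (1/10)·u^(-1/2) du=√u/5 + C

Answer: √(5x² + 3)/5 + C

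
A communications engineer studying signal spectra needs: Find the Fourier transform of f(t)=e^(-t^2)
The Fourier transform of a Gaussian e^(-t^2) is sqrt(pi)*e^(-omega^2/4).
With a = 1: F(omega) = sqrt(pi)*e^(-omega^2/4)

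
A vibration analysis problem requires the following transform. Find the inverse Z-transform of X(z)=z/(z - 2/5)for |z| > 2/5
Standard pair: z/(z-a) <-> a^n * u[n] for causal signals
With a=2/5: x[n]=(2/5)^n * u[n]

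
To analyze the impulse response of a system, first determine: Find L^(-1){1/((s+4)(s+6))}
Partial fractions: 1/((s + 4)(s + 6)) = A/(s + 4) + B/(s + 6)
Cover-up: A = 1/(s + 6)|_{s = -4} = 1/2; B = 1/(s + 4)|_{s = -6} = -1/2
L^(-1) = (1/2)e^(-4t) - (1/2)e^(-6t)

Answer: (1/2)(e^(-4t) - e^(-6t))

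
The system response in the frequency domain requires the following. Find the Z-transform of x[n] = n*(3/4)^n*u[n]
Using the property Z{n*a^n*u[n]} = az/(z-a)^2
With a = 3/4: X(z) = (3/4)z/(z - 3/4)^2, |z| > 3/4

Answer: (3/4)z/(z - 3/4)^2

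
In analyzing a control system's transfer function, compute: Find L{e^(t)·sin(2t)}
First shifting: L{e^(at)f(t)} = F(s-a)
L{sin(2t)} = 2/(s²+4)
Shift: 2/((s-1)²+4)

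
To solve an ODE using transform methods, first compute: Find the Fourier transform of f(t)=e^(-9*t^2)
The Fourier transform of a Gaussian e^(-a * t^2) is sqrt(pi/a) * e^(-omega^2/(4a)).
With a=9: F(omega)=sqrt(pi)/3 * e^(-omega^2/36)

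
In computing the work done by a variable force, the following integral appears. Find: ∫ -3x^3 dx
Using power rule: ∫ -3x^3 dx=-3/4 x^4 + C=(-3/4)x^4 + C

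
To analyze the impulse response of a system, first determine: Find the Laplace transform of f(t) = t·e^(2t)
L{t·e^(at)} = 1/(s-a)²
L{t·e^(2t)} = 1/(s-2)²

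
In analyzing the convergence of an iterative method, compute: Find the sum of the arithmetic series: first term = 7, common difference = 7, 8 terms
Last term: a_n=7+(8-1)·7=56
Sum=n(a_1+a_n)/2=8(7+56)/2=252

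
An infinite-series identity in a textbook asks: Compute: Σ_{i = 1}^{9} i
Using formula: Σ i^1=n(n + 1)/2=9·10/2=45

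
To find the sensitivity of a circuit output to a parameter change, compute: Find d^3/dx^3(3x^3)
Apply power rule 3 times:
d^1: 9x^2
d^2: 18x
d^3: 18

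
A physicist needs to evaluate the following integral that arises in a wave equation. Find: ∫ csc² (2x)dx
Since d/dx[-cot(2x)] = 2csc²(2x), integral = -cot(2x)/2+C

Answer: (-1/2)cot(2x)+C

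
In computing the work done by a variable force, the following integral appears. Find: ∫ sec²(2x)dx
Since d/dx[tan(2x)] = 2sec²(2x), integral = tan(2x)/2+C

Answer: (1/2)tan(2x)+C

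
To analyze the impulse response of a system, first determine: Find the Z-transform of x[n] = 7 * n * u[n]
Z{n * u[n]} = z/(z-1)^2
By linearity: Z{7 * n * u[n]} = 7z/(z-1)^2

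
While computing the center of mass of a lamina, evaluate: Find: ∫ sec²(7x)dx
Since d/dx[tan(7x)] = 7sec²(7x), integral = tan(7x)/7+C

Answer: (1/7)tan(7x)+C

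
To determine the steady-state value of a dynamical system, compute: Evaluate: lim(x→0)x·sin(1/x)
Squeeze theorem: -|x| ≤ x·sin(1/x) ≤ |x|
Since x → 0 as x → 0, by squeeze theorem the limit is 0

Answer: 0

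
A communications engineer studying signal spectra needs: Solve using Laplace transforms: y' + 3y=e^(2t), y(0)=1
Take L: sY - 1+3Y=1/(s-2)
Y(s+3)=1/(s-2)+1
Y=1/((s-2)(s+3))+1/(s+3)
Partial fractions: 1/((s-2)(s+3))=(1/5)/(s-2) - (1/5)/(s+3)
So Y=(1/5)/(s-2)+(4/5)/(s+3)
Inverse Laplace transform (L^(-1){1/(s-2)}=e^(2t), L^(-1){1/(s+3)}=e^(-3t)):

Answer: y(t)=(1/5)·e^(2t)+(4/5)·e^(-3t)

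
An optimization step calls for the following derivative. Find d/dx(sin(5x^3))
Chain rule: d/dx[sin(u)] = cos(u)·u' where u = 5x^3
u' = 15x^2

Answer: 15x^2·cos(5x^3)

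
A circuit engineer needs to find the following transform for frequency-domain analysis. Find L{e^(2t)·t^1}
First shifting: L{e^(at)f(t)}=F(s-a)
L{t^1}=1/s^2
Shift s → s-2: 1/(s-2)^2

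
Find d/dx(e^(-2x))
Chain rule: d/dx[e^u]=e^u · u' where u=-2x
u'=-2

Answer: -2·e^(-2x)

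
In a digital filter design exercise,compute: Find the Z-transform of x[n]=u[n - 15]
Using the time-shift property: Z{u[n-15]} = z^(-15) * z/(z-1)
= z^(-14)/(z-1)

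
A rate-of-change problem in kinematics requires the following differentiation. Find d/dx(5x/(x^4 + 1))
Quotient rule: (f/g)' = (f'g - fg')/g²
f = 5x, f' = 5
g = x^4 + 1, g' = 4x^3

Answer: (5·(x^4 + 1) - 20x^4)/(x^4 + 1)²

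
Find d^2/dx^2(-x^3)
Apply power rule 2 times:
d^1: -3x^2
d^2: -6x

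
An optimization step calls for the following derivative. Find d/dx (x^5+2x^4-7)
Power rule: d/dx(ax^n)=n·a·x^(n-1)
Term by term: 5·x^4 + 8·x^3

Answer: 5x^4 + 8x^3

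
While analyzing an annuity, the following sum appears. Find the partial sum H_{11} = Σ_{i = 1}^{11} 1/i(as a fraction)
H_11 = 1+1/2+1/3+...+1/11
= 83711/27720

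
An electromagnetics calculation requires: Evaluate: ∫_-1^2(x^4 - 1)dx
Step 1: Find antiderivative F(x)=(1/5)x^5 - x
Step 2: F(2) - F(-1)=22/5 - (4/5)=18/5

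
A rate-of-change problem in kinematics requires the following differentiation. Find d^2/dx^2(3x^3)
Apply power rule 2 times:
d^1: 9x^2
d^2: 18x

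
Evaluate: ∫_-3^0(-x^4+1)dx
Step 1: Find antiderivative F(x) = (-1/5)x^5+x
Step 2: F(0) - F(-3) = 0 - (228/5) = -228/5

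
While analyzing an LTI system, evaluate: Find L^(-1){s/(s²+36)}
L^(-1){s/(s² + w²)} = cos(wt)
Here w = 6

Answer: cos(6t)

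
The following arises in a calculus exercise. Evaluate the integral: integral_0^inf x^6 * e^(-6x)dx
This is a Gamma integral. Substitute u = 6x (du = 6 dx):
integral_0^inf x^6*e^(-6x) dx = (1/6^7) integral_0^inf u^6*e^(-u) du
= Gamma(7)/6^7 = 6!/6^7 = 720/279936

Answer: 5/1944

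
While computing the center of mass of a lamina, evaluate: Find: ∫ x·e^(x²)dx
Let u=x², du=2x dx
∫ (1/2)e^u du=e^u/2 + C

Answer: e^(x²)/2 + C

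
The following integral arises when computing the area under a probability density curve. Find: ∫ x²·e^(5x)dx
Integration by parts twice:
First: u = x², dv = e^(5x) dx => x²e^(5x)/5 - (2/5)∫ xe^(5x) dx
Second (∫ xe^(5x) dx): xe^(5x)/5 - e^(5x)/25
Combining: e^(5x)(x²/5-2x/25+2/125)+C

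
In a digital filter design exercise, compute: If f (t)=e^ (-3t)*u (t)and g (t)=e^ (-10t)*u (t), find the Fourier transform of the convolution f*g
By the convolution theorem: F{f*g} = F(omega)*G(omega)
F(omega) = 1/(3+j*omega), G(omega) = 1/(10+j*omega)
F{f*g} = 1/((3+j*omega)(10+j*omega))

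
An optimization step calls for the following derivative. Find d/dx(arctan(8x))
d/dx[arctan(u)] = u'/(1 + u²), u = 8x, u' = 8

Answer: 8/(1 + 64x²)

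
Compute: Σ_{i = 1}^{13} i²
Using formula: Σ i^2 = n(n+1)(2n+1)/6 = 13·14·27/6 = 819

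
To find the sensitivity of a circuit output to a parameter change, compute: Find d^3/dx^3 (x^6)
Apply power rule 3 times:
d^1: 6x^5
d^2: 30x^4
d^3: 120x^3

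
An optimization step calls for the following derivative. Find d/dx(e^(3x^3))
Chain rule: d/dx[e^u] = e^u · u' where u = 3x^3
u' = 9x^2

Answer: 9x^2·e^(3x^3)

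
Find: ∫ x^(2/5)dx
Power rule: ∫ x^(2/5) dx=x^(7/5)/(7/5)+C

Answer: (5/7)·x^(7/5)+C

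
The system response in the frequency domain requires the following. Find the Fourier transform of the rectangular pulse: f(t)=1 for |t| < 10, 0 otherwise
F(omega)=integral from -10 to 10 of e^(-j*omega*t) dt
=2*sin(10*omega)/omega=20*sinc(10*omega/pi)

Answer: 2*sin(10*omega)/omega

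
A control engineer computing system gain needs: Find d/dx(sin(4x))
Chain rule: d/dx[sin(u)]=cos(u)·u' where u=4x
u'=4

Answer: 4·cos(4x)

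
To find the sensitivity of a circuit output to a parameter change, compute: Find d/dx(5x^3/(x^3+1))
Quotient rule: (f/g)'=(f'g - fg')/g²
f=5x^3, f'=15x^2
g=x^3+1, g'=3x^2

Answer: (15x^2·(x^3+1)-15x^5)/(x^3+1)²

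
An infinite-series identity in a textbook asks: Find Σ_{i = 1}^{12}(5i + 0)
=5·Σ i + 0·12=5·78 + 0=390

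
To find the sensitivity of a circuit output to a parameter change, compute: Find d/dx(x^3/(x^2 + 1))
Quotient rule: (f/g)'=(f'g - fg')/g²
f=x^3, f'=3x^2
g=x^2 + 1, g'=2x

Answer: (3x^2·(x^2 + 1) - 2x^4)/(x^2 + 1)²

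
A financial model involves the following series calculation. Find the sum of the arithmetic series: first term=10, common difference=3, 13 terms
Last term: a_n = 10+(13-1)·3 = 46
Sum = n(a_1+a_n)/2 = 13(10+46)/2 = 364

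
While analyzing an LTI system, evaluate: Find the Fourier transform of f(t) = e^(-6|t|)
Using the standard pair: F{e^(-a|t|)} = 2a/(a^2+omega^2)
With a = 6: F(omega) = 12/(36+omega^2)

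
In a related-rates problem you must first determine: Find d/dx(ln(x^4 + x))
Chain rule: d/dx[ln(u)] = u'/u where u = x^4 + x
u' = 4x^3 + 1

Answer: (4x^3 + 1)/(x^4 + x)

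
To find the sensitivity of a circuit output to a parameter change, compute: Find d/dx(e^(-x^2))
Chain rule: d/dx[e^u] = e^u · u' where u = -x^2
u' = -2x

Answer: -2x·e^(-x^2)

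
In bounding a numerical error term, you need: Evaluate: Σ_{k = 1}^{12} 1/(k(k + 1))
Partial fractions: 1/(k(k+1)) = 1/k - 1/(k+1)
Telescoping sum: 1(1-1/13) = 1·12/13

Answer: 12/13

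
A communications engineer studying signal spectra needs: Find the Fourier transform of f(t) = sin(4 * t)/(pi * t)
sin(W*t)/(pi*t) = (W/pi)*sinc(W*t/pi) is the impulse response of the ideal low-pass filter with cutoff W (here W = 4).
Its Fourier transform is a rectangular function:
F(omega) = 1 for |omega| < 4, 0 otherwise

Answer: rect(omega/8) [i.e., 1 for |omega| < 4, 0 otherwise]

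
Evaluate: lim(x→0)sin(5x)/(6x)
L'Hôpital (0/0): lim 5cos(5x)/6 = 5/6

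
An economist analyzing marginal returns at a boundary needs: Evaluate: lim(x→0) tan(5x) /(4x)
tan(u) ≈ u for small u:
tan(5x)/(4x) ≈ 5x/(4x)=5/4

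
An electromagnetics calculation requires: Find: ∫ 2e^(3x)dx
Since d/dx[e^(3x)]=3e^(3x), we get 2/3 e^(3x)+C

Answer: (2/3)e^(3x)+C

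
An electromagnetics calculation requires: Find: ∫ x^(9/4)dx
Power rule: ∫ x^(9/4) dx = x^(13/4)/(13/4)+C

Answer: (4/13)·x^(13/4)+C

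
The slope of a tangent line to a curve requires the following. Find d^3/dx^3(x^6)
Apply power rule 3 times:
d^1: 6x^5
d^2: 30x^4
d^3: 120x^3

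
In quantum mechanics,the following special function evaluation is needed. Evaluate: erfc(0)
erfc(x)=1 - erf(x); erfc(0)=1 - erf(0)=1 - 0=1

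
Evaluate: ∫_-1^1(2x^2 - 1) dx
Step 1: Find antiderivative F(x)=(2/3)x^3 - x
Step 2: F(1) - F(-1)=-1/3 - (1/3)=-2/3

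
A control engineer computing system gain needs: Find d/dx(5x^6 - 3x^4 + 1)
Power rule: d/dx(ax^n) = n·a·x^(n-1)
Term by term: 30·x^5 - 12·x^3

Answer: 30x^5 - 12x^3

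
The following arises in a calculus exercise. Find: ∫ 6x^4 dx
Using power rule: ∫ 6x^4 dx = 6/5 x^5 + C = (6/5)x^5 + C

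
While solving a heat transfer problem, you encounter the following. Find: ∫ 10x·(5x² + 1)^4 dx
Let u=5x² + 1, du=10x dx
∫ u^4 du=u^5/5 + C

Answer: (5x² + 1)^5/5 + C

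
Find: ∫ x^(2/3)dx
Power rule: ∫ x^(2/3) dx=x^(5/3)/(5/3)+C

Answer: (3/5)·x^(5/3)+C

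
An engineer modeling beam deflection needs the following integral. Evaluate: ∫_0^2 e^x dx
Antiderivative: e^x
Evaluate: (e^2 - 1)

Answer: e^2 - 1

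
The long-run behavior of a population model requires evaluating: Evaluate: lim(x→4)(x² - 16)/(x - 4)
Factor: (x² - 16)=(x-4)(x + 4)
Cancel (x-4): lim(x→4) (x + 4)=8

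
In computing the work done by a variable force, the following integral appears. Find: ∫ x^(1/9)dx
Power rule: ∫ x^(1/9) dx=x^(10/9)/(10/9) + C

Answer: (9/10)·x^(10/9) + C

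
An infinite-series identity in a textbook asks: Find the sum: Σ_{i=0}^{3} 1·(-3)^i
Geometric series: S = a(1 - r^n)/(1 - r)
a = 1, r = -3, n = 4
S = 1(1 - 81)/4 = -20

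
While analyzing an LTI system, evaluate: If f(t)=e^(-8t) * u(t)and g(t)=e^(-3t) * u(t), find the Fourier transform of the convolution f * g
By the convolution theorem: F{f * g}=F(omega) * G(omega)
F(omega)=1/(8 + j * omega), G(omega)=1/(3 + j * omega)
F{f * g}=1/((8 + j * omega)(3 + j * omega))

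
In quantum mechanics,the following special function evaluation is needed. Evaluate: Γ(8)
Γ(n) = (n-1)! for positive integers
Γ(8) = 7! = 5040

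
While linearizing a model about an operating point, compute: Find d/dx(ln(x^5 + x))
Chain rule: d/dx[ln(u)] = u'/u where u = x^5+x
u' = 5x^4+1

Answer: (5x^4+1)/(x^5+x)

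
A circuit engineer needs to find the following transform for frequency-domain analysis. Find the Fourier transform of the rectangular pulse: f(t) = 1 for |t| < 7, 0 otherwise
F(omega)=integral from -7 to 7 of e^(-j * omega * t) dt
=2 * sin(7 * omega)/omega=14 * sinc(7 * omega/pi)

Answer: 2 * sin(7 * omega)/omega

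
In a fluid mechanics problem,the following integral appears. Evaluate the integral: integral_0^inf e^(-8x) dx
integral_0^inf e^(-8x) dx=[-1/8*e^(-8x)]_0^inf
=0 - (-1/8)=1/8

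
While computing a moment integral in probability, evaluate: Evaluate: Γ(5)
Γ(n) = (n-1)! for positive integers
Γ(5) = 4! = 24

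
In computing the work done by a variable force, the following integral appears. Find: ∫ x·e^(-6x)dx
Integration by parts: u = x, dv = e^(-6x) dx
du = dx, v = e^(-6x)/(-6)
= x·e^(-6x)/(-6) - ∫ e^(-6x)/(-6) dx
= x·e^(-6x)/(-6) - e^(-6x)/36+C

Answer: e^(-6x)(x/(-6)-1/36)+C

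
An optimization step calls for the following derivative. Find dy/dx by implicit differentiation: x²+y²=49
Differentiate both sides: 2x+2y·(dy/dx)=0
Solve: dy/dx=-2x/(2y)=-x/y

Answer: dy/dx=-x/y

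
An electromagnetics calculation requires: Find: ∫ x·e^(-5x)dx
Integration by parts: u = x, dv = e^(-5x) dx
du = dx, v = e^(-5x)/(-5)
= x·e^(-5x)/(-5) - ∫ e^(-5x)/(-5) dx
= x·e^(-5x)/(-5) - e^(-5x)/25 + C

Answer: e^(-5x)(x/(-5) - 1/25) + C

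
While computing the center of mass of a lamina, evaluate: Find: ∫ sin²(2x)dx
Using identity sin²(u)=(1 - cos(2u))/2:
∫ (1 - cos(4x))/2 dx=x/2 - sin(4x)/8 + C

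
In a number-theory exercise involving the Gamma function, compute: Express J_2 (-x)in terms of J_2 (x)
For integer n: J_n(-x) = (-1)^n J_n(x)
With n = 2: J_2(-x) = (-1)^2 J_2(x) = J_2(x)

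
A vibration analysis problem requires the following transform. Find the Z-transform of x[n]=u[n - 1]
Using the time-shift property: Z{u[n-1]} = z^(-1)*z/(z-1)
= z^(0)/(z-1)

Answer: 1/(z-1)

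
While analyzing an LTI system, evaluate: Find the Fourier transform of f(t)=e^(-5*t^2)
The Fourier transform of a Gaussian e^(-a*t^2) is sqrt(pi/a)*e^(-omega^2/(4a)).
With a=5: F(omega)=sqrt(pi/5)*e^(-omega^2/20)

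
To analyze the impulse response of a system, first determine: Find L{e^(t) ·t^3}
First shifting: L{e^(at)f(t)} = F(s-a)
L{t^3} = 6/s^4
Shift s → s-1: 6/(s-1)^4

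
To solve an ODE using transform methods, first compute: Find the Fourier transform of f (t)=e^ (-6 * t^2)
The Fourier transform of a Gaussian e^(-a*t^2) is sqrt(pi/a)*e^(-omega^2/(4a)).
With a = 6: F(omega) = sqrt(pi/6)*e^(-omega^2/24)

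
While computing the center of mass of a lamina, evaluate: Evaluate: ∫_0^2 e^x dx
Antiderivative: e^x
Evaluate: (e^2 - 1)

Answer: e^2 - 1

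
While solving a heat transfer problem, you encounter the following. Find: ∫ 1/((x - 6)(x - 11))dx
Partial fractions: 1/((x-6)(x-11)) = A/(x-6) + B/(x-11)
A = -1/5, B = 1/5
∫ [-1/5· 1/(x-6) + 1/5· 1/(x-11)] dx
= (1/5)[ln|x-11| - ln|x-6|] + C

Answer: (1/5)·ln|(x-11)/(x-6)| + C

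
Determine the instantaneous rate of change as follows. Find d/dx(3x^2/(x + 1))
Quotient rule: (f/g)'=(f'g - fg')/g²
f=3x^2, f'=6x
g=x + 1, g'=1

Answer: (6x·(x + 1) - 3x^2)/(x + 1)²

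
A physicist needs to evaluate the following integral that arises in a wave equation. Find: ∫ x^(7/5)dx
Power rule: ∫ x^(7/5) dx=x^(12/5)/(12/5) + C

Answer: (5/12)·x^(12/5) + C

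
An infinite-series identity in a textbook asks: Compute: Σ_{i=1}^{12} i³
Using formula: Σ i^3 = [n(n+1)/2]² = [12·13/2]² = 6084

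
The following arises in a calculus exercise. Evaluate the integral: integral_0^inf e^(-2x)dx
integral_0^inf e^(-2x) dx=[-1/2*e^(-2x)]_0^inf
=0 - (-1/2)=1/2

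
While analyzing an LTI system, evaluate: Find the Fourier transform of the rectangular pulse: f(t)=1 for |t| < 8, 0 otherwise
F(omega)=integral from -8 to 8 of e^(-j*omega*t) dt
=2*sin(8*omega)/omega=16*sinc(8*omega/pi)

Answer: 2*sin(8*omega)/omega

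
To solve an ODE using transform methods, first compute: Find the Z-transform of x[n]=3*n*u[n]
Z{n*u[n]}=z/(z-1)^2
By linearity: Z{3*n*u[n]}=3z/(z-1)^2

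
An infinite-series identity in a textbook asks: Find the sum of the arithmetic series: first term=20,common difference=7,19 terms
Last term: a_n=20+(19-1)·7=146
Sum=n(a_1+a_n)/2=19(20+146)/2=1577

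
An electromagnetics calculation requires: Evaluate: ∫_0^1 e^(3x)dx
Antiderivative: (1/3)e^(3x)
Evaluate: (1/3)(e^3 - 1)

Answer: (e^3 - 1)/3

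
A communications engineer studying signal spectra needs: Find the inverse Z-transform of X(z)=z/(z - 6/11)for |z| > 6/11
Standard pair: z/(z-a) <-> a^n*u[n] for causal signals
With a = 6/11: x[n] = (6/11)^n*u[n]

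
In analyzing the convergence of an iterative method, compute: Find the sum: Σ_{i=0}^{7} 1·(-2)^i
Geometric series: S = a(1 - r^n)/(1 - r)
a = 1, r = -2, n = 8
S = 1(1 - 256)/3 = -85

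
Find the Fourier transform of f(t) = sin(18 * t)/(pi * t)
sin(W * t)/(pi * t) = (W/pi) * sinc(W * t/pi) is the impulse response of the ideal low-pass filter with cutoff W (here W = 18).
Its Fourier transform is a rectangular function:
F(omega) = 1 for |omega| < 18, 0 otherwise

Answer: rect(omega/36) [i.e., 1 for |omega| < 18, 0 otherwise]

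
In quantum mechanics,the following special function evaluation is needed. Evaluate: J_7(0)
J_n(0)=0 for all n > 0 (Bessel function of first kind)
J_7(0)=0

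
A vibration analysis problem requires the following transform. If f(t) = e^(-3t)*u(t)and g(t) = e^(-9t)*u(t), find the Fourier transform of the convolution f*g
By the convolution theorem: F{f * g} = F(omega) * G(omega)
F(omega) = 1/(3 + j * omega), G(omega) = 1/(9 + j * omega)
F{f * g} = 1/((3 + j * omega)(9 + j * omega))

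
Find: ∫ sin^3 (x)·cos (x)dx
Let u = sin(x), du = cos(x) dx
∫ u^3 du = u^4/4+C

Answer: sin^4(x)/4+C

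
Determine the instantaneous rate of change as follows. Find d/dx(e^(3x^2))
Chain rule: d/dx[e^u]=e^u · u' where u=3x^2
u'=6x

Answer: 6x·e^(3x^2)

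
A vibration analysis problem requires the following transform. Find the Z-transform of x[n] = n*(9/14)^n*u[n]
Using the property Z{n*a^n*u[n]}=az/(z-a)^2
With a=9/14: X(z)=(9/14)z/(z - 9/14)^2, |z| > 9/14

Answer: (9/14)z/(z - 9/14)^2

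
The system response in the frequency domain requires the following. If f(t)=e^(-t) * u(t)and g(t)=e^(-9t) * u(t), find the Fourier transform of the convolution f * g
By the convolution theorem: F{f * g}=F(omega) * G(omega)
F(omega)=1/(1 + j * omega), G(omega)=1/(9 + j * omega)
F{f * g}=1/((1 + j * omega)(9 + j * omega))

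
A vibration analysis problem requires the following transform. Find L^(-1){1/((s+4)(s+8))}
Partial fractions: 1/((s + 4)(s + 8)) = A/(s + 4) + B/(s + 8)
Cover-up: A = 1/(s + 8)|_{s = -4} = 1/4; B = 1/(s + 4)|_{s = -8} = -1/4
L^(-1) = (1/4)e^(-4t) - (1/4)e^(-8t)

Answer: (1/4)(e^(-4t) - e^(-8t))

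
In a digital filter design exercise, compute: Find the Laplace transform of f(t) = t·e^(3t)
L{t·e^(at)} = 1/(s-a)²
L{t·e^(3t)} = 1/(s-3)²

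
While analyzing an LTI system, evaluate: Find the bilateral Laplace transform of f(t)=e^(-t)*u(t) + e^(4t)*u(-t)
For e^(-t) * u(t): L = 1/(s + 1), Re(s) > -1
For e^(4t) * u(-t): L = -1/(s-4), Re(s) < 4
Combined: F(s) = 1/(s + 1) - 1/(s-4), -1 < Re(s) < 4

Answer: 1/(s + 1) - 1/(s-4), ROC: -1 < Re(s) < 4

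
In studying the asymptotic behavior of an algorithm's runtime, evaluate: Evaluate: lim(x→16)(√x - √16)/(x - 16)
Multiply by conjugate (√x + √16)/(√x + √16):
=(x - 16)/((x - 16)(√x + √16))=1/(√x + √16)
As x → 16: 1/(2√16)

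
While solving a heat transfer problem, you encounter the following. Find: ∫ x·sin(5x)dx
By parts: u = x, dv = sin(5x) dx
du = dx, v = -cos(5x)/5
= -x·cos(5x)/5+sin(5x)/5²+C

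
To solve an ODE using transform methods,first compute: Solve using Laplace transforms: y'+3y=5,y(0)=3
Take L of both sides: sY(s)-3+3Y(s) = 5/s
Y(s)(s+3) = 5/s+3
Y(s) = 5/(s(s+3))+3/(s+3)
Partial fractions: 5/(s(s+3)) = (5/3)/s - (5/3)/(s+3)
So Y(s) = (5/3)/s+(4/3)/(s+3)
Inverse transform (L^(-1){1/s} = 1, L^(-1){1/(s+3)} = e^(-3t)):

Answer: y(t) = 5/3+(4/3)·e^(-3t)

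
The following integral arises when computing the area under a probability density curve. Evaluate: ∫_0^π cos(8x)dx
Antiderivative: sin(8x)/8
Evaluate at bounds: [sin(8·π)/8] - [sin(8·0)/8]
=((0) - (0))/8=0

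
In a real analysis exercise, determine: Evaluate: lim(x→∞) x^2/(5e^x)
Apply L'Hôpital 2 times (∞/∞ each time):
Eventually get 2!/(5e^x) → 0

Answer: 0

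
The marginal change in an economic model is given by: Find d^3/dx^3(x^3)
Apply power rule 3 times:
d^1: 3x^2
d^2: 6x
d^3: 6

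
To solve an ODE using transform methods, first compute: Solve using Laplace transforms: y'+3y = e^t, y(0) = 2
Take L: sY - 2 + 3Y = 1/(s-1)
Y(s + 3) = 1/(s-1) + 2
Y = 1/((s-1)(s + 3)) + 2/(s + 3)
Partial fractions: 1/((s-1)(s + 3)) = (1/4)/(s-1) - (1/4)/(s + 3)
So Y = (1/4)/(s-1) + (7/4)/(s + 3)
Inverse Laplace transform (L^(-1){1/(s-1)} = e^t, L^(-1){1/(s + 3)} = e^(-3t)):

Answer: y(t) = (1/4)·e^t + (7/4)·e^(-3t)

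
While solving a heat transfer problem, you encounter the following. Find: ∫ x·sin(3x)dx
By parts: u=x, dv=sin(3x) dx
du=dx, v=-cos(3x)/3
=-x·cos(3x)/3 + sin(3x)/3² + C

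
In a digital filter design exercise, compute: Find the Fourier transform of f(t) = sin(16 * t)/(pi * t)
sin(W*t)/(pi*t) = (W/pi)*sinc(W*t/pi) is the impulse response of the ideal low-pass filter with cutoff W (here W = 16).
Its Fourier transform is a rectangular function:
F(omega) = 1 for |omega| < 16, 0 otherwise

Answer: rect(omega/32) [i.e., 1 for |omega| < 16, 0 otherwise]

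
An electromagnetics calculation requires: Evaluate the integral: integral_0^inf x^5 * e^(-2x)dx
This is a Gamma integral. Substitute u=2x (du=2 dx):
integral_0^inf x^5*e^(-2x) dx=(1/2^6) integral_0^inf u^5*e^(-u) du
=Gamma(6)/2^6=5!/2^6=120/64

Answer: 15/8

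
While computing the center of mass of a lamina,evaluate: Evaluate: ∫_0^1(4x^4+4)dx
Step 1: Find antiderivative F(x)=(4/5)x^5 + 4x
Step 2: F(1) - F(0)=24/5 - (0)=24/5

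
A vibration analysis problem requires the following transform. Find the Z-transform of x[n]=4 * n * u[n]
Z{n*u[n]} = z/(z-1)^2
By linearity: Z{4*n*u[n]} = 4z/(z-1)^2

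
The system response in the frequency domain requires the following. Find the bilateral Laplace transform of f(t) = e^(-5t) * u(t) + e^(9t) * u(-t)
For e^(-5t) * u(t): L=1/(s+5), Re(s) > -5
For e^(9t) * u(-t): L=-1/(s-9), Re(s) < 9
Combined: F(s)=1/(s+5)-1/(s-9), -5 < Re(s) < 9

Answer: 1/(s+5)-1/(s-9), ROC: -5 < Re(s) < 9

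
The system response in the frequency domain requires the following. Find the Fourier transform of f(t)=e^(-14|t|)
Using the standard pair: F{e^(-a|t|)}=2a/(a^2 + omega^2)
With a=14: F(omega)=28/(196 + omega^2)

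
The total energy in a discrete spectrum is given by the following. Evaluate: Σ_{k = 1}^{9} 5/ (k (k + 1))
Partial fractions: 5/(k(k+1))=5/k - 5/(k+1)
Telescoping sum: 5(1-1/10)=5·9/10

Answer: 9/2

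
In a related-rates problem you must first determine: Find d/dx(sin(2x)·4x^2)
Product rule: (fg)'=f'g + fg'
f=sin(2x), f'=2·cos(2x)
g=4x^2, g'=8x

Answer: 8·cos(2x)·x^2 + 8·sin(2x)·x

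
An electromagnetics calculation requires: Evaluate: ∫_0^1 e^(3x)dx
Antiderivative: (1/3)e^(3x)
Evaluate: (1/3)(e^3-1)

Answer: (e^3-1)/3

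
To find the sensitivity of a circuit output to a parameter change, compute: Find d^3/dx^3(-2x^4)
Apply power rule 3 times:
d^1: -8x^3
d^2: -24x^2
d^3: -48x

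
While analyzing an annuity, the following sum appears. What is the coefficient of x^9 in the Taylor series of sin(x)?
sin(x)=Σ (-1)^k x^(2k+1)/(2k+1)!
For x^9: (-1)^4/9!=1/362880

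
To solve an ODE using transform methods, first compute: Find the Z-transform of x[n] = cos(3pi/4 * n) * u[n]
Z{cos(w0*n)*u[n]}=z(z - cos(w0))/(z^2 - 2z*cos(w0) + 1)
With w0=3pi/4: X(z)=z(z - cos(3pi/4))/(z^2 - 2z*cos(3pi/4) + 1)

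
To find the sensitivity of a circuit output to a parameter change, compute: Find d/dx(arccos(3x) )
d/dx[arccos(u)]=-u'/√(1-u²), u=3x, u'=3

Answer: -3/√(1 - 9x²)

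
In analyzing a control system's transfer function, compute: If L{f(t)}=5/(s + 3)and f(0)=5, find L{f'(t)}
L{f'(t)}=s·F(s) - f(0)=5s/(s+3)-5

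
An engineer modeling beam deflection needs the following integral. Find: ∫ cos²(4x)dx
Using identity cos²(u) = (1 + cos(2u))/2:
∫ (1 + cos(8x))/2 dx = x/2 + sin(8x)/16 + C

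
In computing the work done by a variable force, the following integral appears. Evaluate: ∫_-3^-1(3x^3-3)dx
Step 1: Find antiderivative F(x) = (3/4)x^4 - 3x
Step 2: F(-1) - F(-3) = 15/4 - (279/4) = -66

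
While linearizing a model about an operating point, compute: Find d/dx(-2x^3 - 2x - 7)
Power rule: d/dx(ax^n) = n·a·x^(n-1)
Term by term: -6·x^2-2

Answer: -6x^2-2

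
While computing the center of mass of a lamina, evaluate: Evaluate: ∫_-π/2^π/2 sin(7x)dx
Antiderivative: -cos(7x)/7
Evaluate at bounds: [-cos(7·π/2)/7] - [-cos(7·-π/2)/7]
= (-(0)+(0))/7 = 0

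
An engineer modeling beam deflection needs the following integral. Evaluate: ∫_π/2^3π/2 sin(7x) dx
Antiderivative: -cos(7x)/7
Evaluate at bounds: [-cos(7·3π/2)/7] - [-cos(7·π/2)/7]
= (-(0)+(0))/7 = 0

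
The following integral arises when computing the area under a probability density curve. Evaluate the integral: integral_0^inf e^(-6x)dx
integral_0^inf e^(-6x) dx = [-1/6 * e^(-6x)]_0^inf
= 0 - (-1/6) = 1/6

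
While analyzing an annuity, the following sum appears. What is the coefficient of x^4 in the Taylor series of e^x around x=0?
Taylor series of e^x = Σ x^n/n!
Coefficient of x^4 = 1/4! = 1/24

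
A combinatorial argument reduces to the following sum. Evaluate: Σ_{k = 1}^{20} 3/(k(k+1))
Partial fractions: 3/(k(k + 1)) = 3/k - 3/(k + 1)
Telescoping sum: 3(1 - 1/21) = 3·20/21

Answer: 20/7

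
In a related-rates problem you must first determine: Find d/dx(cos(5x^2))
Chain rule: d/dx[cos(u)] = -sin(u)·u' where u = 5x^2
u' = 10x

Answer: -10x·sin(5x^2)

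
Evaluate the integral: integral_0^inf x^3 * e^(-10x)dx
This is a Gamma integral. Substitute u = 10x (du = 10 dx):
integral_0^inf x^3*e^(-10x) dx = (1/10^4) integral_0^inf u^3*e^(-u) du
= Gamma(4)/10^4 = 3!/10^4 = 6/10000

Answer: 3/5000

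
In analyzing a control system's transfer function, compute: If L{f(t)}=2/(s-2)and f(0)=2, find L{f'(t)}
L{f'(t)} = s·F(s) - f(0) = 2s/(s-2)-2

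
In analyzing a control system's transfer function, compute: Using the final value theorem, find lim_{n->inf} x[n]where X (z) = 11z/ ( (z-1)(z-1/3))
Final value theorem: lim x[n] = lim_{z->1} (z-1) * X(z)
(z-1) * X(z) = 11z/(z-1/3)
As z->1: 11/(1 - 1/3) = 11/(2/3) = 33/2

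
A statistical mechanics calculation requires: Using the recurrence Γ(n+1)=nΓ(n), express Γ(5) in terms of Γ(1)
Γ(5)=4Γ(4)=4·3Γ(3)=...=4!·Γ(1)=24·Γ(1)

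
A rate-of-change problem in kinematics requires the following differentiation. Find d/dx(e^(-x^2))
Chain rule: d/dx[e^u] = e^u · u' where u = -x^2
u' = -2x

Answer: -2x·e^(-x^2)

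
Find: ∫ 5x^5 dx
Using power rule: ∫ 5x^5 dx=5/6 x^6+C=(5/6)x^6+C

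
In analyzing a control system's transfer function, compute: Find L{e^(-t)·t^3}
First shifting: L{e^(at)f(t)} = F(s-a)
L{t^3} = 6/s^4
Shift s → s+1: 6/(s+1)^4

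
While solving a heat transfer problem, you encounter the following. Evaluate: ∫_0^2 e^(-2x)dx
Antiderivative: (1/(-2))e^(-2x)
Evaluate: (1/(-2))(e^-4 - 1)

Answer: (e^-4 - 1)/(-2)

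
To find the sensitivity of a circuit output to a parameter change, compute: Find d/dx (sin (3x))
Chain rule: d/dx[sin(u)] = cos(u)·u' where u = 3x
u' = 3

Answer: 3·cos(3x)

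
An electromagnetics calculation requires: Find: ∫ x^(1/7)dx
Power rule: ∫ x^(1/7) dx = x^(8/7)/(8/7) + C

Answer: (7/8)·x^(8/7) + C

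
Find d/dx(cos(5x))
Chain rule: d/dx[cos(u)]=-sin(u)·u' where u=5x
u'=5

Answer: -5·sin(5x)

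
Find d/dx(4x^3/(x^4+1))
Quotient rule: (f/g)' = (f'g - fg')/g²
f = 4x^3, f' = 12x^2
g = x^4+1, g' = 4x^3

Answer: (12x^2·(x^4+1)-16x^6)/(x^4+1)²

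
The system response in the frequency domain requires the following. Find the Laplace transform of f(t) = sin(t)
L{sin(wt)} = w/(s²+w²)
L{sin(t)} = 1/(s²+1)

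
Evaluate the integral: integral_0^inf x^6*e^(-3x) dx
This is a Gamma integral. Substitute u=3x (du=3 dx):
integral_0^inf x^6*e^(-3x) dx=(1/3^7) integral_0^inf u^6*e^(-u) du
=Gamma(7)/3^7=6!/3^7=720/2187

Answer: 80/243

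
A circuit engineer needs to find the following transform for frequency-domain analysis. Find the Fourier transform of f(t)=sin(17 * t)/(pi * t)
sin(W * t)/(pi * t) = (W/pi) * sinc(W * t/pi) is the impulse response of the ideal low-pass filter with cutoff W (here W = 17).
Its Fourier transform is a rectangular function:
F(omega) = 1 for |omega| < 17, 0 otherwise

Answer: rect(omega/34) [i.e., 1 for |omega| < 17, 0 otherwise]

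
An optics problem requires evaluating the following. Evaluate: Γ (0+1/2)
Γ(1/2) = √π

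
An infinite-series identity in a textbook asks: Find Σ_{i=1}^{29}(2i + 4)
= 2·Σ i + 4·29 = 2·435 + 116 = 986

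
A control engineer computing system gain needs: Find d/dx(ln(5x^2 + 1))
Chain rule: d/dx[ln(u)] = u'/u where u = 5x^2+1
u' = 10x

Answer: (10x)/(5x^2+1)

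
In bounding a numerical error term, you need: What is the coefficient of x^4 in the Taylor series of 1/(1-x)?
1/(1-x) = Σ x^n for |x|<1
All coefficients are 1

Answer: 1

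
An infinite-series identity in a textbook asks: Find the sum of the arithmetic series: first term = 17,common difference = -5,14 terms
Last term: a_n=17 + (14 - 1)·-5=-48
Sum=n(a_1 + a_n)/2=14(17 + (-48))/2=-217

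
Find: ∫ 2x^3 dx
Using power rule: ∫ 2x^3 dx = 2/4 x^4 + C = (1/2)x^4 + C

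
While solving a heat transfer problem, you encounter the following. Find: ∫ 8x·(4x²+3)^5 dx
Let u=4x²+3, du=8x dx
∫ u^5 du=u^6/6+C

Answer: (4x²+3)^6/6+C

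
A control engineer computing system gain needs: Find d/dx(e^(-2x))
Chain rule: d/dx[e^u]=e^u · u' where u=-2x
u'=-2

Answer: -2·e^(-2x)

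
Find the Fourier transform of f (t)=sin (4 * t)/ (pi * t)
sin(W * t)/(pi * t) = (W/pi) * sinc(W * t/pi) is the impulse response of the ideal low-pass filter with cutoff W (here W = 4).
Its Fourier transform is a rectangular function:
F(omega) = 1 for |omega| < 4, 0 otherwise

Answer: rect(omega/8) [i.e., 1 for |omega| < 4, 0 otherwise]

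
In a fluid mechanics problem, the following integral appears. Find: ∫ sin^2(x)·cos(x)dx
Let u = sin(x), du = cos(x) dx
∫ u^2 du = u^3/3+C

Answer: sin^3(x)/3+C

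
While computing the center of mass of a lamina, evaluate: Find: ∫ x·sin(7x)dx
By parts: u=x, dv=sin(7x) dx
du=dx, v=-cos(7x)/7
=-x·cos(7x)/7+sin(7x)/7²+C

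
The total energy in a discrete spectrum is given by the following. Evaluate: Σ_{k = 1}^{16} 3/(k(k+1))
Partial fractions: 3/(k(k+1))=3/k - 3/(k+1)
Telescoping sum: 3(1-1/17)=3·16/17

Answer: 48/17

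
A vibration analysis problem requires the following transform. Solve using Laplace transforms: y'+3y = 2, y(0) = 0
Take L of both sides: sY(s)-0+3Y(s)=2/s
Y(s)(s+3)=2/s+0
Y(s)=2/(s(s+3))+0/(s+3)
Partial fractions: 2/(s(s+3))=(2/3)/s - (2/3)/(s+3)
So Y(s)=(2/3)/s - (2/3)/(s+3)
Inverse transform (L^(-1){1/s}=1, L^(-1){1/(s+3)}=e^(-3t)):

Answer: y(t)=2/3 - (2/3)·e^(-3t)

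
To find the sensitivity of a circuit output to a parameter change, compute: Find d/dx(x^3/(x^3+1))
Quotient rule: (f/g)' = (f'g - fg')/g²
f = x^3, f' = 3x^2
g = x^3+1, g' = 3x^2

Answer: (3x^2·(x^3+1)-3x^5)/(x^3+1)²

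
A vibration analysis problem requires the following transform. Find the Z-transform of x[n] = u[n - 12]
Using the time-shift property: Z{u[n-12]}=z^(-12)*z/(z-1)
=z^(-11)/(z-1)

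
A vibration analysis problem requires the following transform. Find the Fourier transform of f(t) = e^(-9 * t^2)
The Fourier transform of a Gaussian e^(-a*t^2) is sqrt(pi/a)*e^(-omega^2/(4a)).
With a = 9: F(omega) = sqrt(pi)/3*e^(-omega^2/36)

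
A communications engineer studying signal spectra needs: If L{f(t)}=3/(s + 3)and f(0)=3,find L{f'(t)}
L{f'(t)}=s·F(s) - f(0)=3s/(s + 3) - 3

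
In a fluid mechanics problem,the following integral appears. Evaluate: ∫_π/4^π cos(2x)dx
Antiderivative: sin(2x)/2
Evaluate at bounds: [sin(2·π)/2] - [sin(2·π/4)/2]
=((0) - (1))/2=-1/2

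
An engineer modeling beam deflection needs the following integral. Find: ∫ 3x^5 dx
Using power rule: ∫ 3x^5 dx=3/6 x^6+C=(1/2)x^6+C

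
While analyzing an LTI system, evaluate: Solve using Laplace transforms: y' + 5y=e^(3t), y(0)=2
Take L: sY - 2+5Y=1/(s-3)
Y(s+5)=1/(s-3)+2
Y=1/((s-3)(s+5))+2/(s+5)
Partial fractions: 1/((s-3)(s+5))=(1/8)/(s-3) - (1/8)/(s+5)
So Y=(1/8)/(s-3)+(15/8)/(s+5)
Inverse Laplace transform (L^(-1){1/(s-3)}=e^(3t), L^(-1){1/(s+5)}=e^(-5t)):

Answer: y(t)=(1/8)·e^(3t)+(15/8)·e^(-5t)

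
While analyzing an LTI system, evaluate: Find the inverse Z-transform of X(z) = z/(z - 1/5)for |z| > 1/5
Standard pair: z/(z-a) <-> a^n*u[n] for causal signals
With a = 1/5: x[n] = (1/5)^n*u[n]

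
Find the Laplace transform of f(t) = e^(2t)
L{e^(at)} = 1/(s-a)
L{e^(2t)} = 1/(s-2)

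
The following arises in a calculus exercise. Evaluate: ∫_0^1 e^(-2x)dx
Antiderivative: (1/(-2))e^(-2x)
Evaluate: (1/(-2))(e^-2-1)

Answer: (e^-2-1)/(-2)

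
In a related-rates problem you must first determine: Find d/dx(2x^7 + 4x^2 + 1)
Power rule: d/dx(ax^n) = n·a·x^(n-1)
Term by term: 14·x^6 + 8·x

Answer: 14x^6 + 8x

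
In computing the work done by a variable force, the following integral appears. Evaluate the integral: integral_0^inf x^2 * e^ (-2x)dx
This is a Gamma integral. Substitute u = 2x (du = 2 dx):
integral_0^inf x^2 * e^(-2x) dx = (1/2^3) integral_0^inf u^2 * e^(-u) du
= Gamma(3)/2^3 = 2!/2^3 = 2/8

Answer: 1/4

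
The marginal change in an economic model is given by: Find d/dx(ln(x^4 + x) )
Chain rule: d/dx[ln(u)] = u'/u where u = x^4+x
u' = 4x^3+1

Answer: (4x^3+1)/(x^4+x)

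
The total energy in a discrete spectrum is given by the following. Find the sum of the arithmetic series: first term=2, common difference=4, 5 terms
Last term: a_n=2+(5-1)·4=18
Sum=n(a_1+a_n)/2=5(2+18)/2=50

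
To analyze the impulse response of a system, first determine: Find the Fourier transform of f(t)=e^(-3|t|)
Using the standard pair: F{e^(-a|t|)}=2a/(a^2 + omega^2)
With a=3: F(omega)=6/(9 + omega^2)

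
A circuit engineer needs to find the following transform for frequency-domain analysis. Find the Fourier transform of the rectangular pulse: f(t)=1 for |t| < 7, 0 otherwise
F(omega)=integral from -7 to 7 of e^(-j*omega*t) dt
=2*sin(7*omega)/omega=14*sinc(7*omega/pi)

Answer: 2*sin(7*omega)/omega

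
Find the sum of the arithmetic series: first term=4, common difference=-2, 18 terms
Last term: a_n=4+(18-1)·-2=-30
Sum=n(a_1+a_n)/2=18(4+(-30))/2=-234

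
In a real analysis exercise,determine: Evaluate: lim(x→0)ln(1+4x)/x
L'Hôpital (0/0): lim 4/(1 + 4x) / 1=4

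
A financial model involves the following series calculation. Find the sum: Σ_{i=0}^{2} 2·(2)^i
Geometric series: S=a(1 - r^n)/(1 - r)
a=2, r=2, n=3
S=2(1-8)/-1=14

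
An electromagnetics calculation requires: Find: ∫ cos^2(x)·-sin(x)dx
Let u = cos(x), du = -sin(x) dx
∫ u^2 du = u^3/3 + C

Answer: cos^3(x)/3 + C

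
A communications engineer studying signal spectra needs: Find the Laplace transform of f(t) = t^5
L{t^n} = n!/s^(n + 1)
L{t^5} = 5!/s^6 = 120/s^6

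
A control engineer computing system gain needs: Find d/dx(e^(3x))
Chain rule: d/dx[e^u]=e^u · u' where u=3x
u'=3

Answer: 3·e^(3x)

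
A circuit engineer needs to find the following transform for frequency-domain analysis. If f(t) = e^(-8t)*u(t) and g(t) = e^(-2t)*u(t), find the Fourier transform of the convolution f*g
By the convolution theorem: F{f*g} = F(omega)*G(omega)
F(omega) = 1/(8+j*omega), G(omega) = 1/(2+j*omega)
F{f*g} = 1/((8+j*omega)(2+j*omega))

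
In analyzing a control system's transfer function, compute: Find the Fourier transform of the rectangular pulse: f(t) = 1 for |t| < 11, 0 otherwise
F(omega)=integral from -11 to 11 of e^(-j*omega*t) dt
=2*sin(11*omega)/omega=22*sinc(11*omega/pi)

Answer: 2*sin(11*omega)/omega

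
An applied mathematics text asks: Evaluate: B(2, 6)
B(x,y) = Γ(x)Γ(y)/Γ(x+y) = (x-1)!(y-1)!/(x+y-1)!
B(2,6) = 1!·5!/7! = 1/42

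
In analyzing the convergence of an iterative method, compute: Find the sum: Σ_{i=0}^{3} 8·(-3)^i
Geometric series: S = a(1 - r^n)/(1 - r)
a = 8, r = -3, n = 4
S = 8(1-81)/4 = -160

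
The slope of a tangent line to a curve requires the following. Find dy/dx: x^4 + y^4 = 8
Differentiate: 4x^3 + 4y^3·(dy/dx) = 0
dy/dx = -4x^3/(4y^3)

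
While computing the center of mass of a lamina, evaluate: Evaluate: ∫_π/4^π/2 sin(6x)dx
Antiderivative: -cos(6x)/6
Evaluate at bounds: [-cos(6·π/2)/6] - [-cos(6·π/4)/6]
= (-(-1) + (0))/6 = 1/6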